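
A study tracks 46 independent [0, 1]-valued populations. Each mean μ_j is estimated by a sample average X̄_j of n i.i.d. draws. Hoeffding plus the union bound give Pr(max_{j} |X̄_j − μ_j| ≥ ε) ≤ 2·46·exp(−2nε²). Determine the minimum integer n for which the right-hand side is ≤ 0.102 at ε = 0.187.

98

Need 2·46·exp(−2nε²) ≤ 0.102, i.e. exp(−2nε²) ≤ 0.102/92.
So 2nε² ≥ ln(92/0.102) = 6.804571.
Hence n ≥ 6.804571/(2·0.187²) = 97.294.
The smallest integer n is 98.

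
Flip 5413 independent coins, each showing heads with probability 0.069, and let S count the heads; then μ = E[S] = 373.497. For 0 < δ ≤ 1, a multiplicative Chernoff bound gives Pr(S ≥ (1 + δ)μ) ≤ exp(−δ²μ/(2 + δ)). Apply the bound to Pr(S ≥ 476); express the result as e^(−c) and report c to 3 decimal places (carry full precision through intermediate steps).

12.368

Write 476 = (1 + δ)μ, so δ = 476/373.497 − 1 = 0.2744413…
Then the exponent is δ²μ/(2 + δ) = (476 − μ)² / (μ·(2 + δ)) = 12.368337.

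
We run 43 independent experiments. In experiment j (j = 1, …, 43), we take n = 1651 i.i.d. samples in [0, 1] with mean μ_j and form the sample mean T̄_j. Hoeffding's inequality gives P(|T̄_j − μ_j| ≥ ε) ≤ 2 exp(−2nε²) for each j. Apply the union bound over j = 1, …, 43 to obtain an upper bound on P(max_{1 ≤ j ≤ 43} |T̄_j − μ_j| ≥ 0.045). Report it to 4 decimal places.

Per-experiment Hoeffding bound: 2·exp(−2·1651·0.045²) = 2·exp(−6.68655) = 0.0024952.
Union bound over 43 events: 43·0.0024952 = 0.10729.

0.1073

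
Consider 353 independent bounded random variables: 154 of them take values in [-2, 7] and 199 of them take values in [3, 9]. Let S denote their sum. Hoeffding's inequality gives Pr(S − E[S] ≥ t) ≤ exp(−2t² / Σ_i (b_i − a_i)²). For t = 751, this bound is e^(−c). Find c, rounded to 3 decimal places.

Σ(b_i − a_i)² = 154·9² + 199·6² = 19638.
c = 2t² / 19638 = 2·751² / 19638 = 57.4398.

57.440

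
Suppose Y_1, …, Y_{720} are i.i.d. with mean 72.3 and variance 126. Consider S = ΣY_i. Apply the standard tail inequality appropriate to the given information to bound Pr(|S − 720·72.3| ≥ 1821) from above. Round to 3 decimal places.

0.027

With mean and variance of each term known, Chebyshev's inequality bounds the deviation of the sum (or sample mean).
Var(S) = n·Var(Y_i) = 720·126 = 90720.
Chebyshev: Pr(|S − 720·72.3| ≥ 1821) ≤ Var(S)/1821² = 90720/3316041 = 0.0274.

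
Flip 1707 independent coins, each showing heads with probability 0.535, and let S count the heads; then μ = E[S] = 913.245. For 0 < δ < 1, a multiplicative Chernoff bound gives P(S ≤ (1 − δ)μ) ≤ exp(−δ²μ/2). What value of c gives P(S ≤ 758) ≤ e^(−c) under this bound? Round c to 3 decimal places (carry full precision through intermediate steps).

Write 758 = (1 − δ)μ, so δ = 1 − 758/913.245 = 0.1699927…
Then the exponent is δ²μ/2 = (μ − 758)²/(2μ) = 13.195260.

13.195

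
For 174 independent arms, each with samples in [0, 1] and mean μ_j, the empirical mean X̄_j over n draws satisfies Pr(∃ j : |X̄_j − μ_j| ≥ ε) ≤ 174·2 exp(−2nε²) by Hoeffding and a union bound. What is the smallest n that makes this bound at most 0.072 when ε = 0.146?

199

Need 2·174·exp(−2nε²) ≤ 0.072, i.e. exp(−2nε²) ≤ 0.072/348.
So 2nε² ≥ ln(348/0.072) = 8.483292.
Hence n ≥ 8.483292/(2·0.146²) = 198.989.
The smallest integer n is 199.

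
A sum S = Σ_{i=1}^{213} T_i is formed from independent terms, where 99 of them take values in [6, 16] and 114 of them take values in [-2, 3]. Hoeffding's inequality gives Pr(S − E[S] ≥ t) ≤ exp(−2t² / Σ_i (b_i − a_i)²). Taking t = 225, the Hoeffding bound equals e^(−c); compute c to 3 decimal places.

7.941

Σ(b_i − a_i)² = 99·10² + 114·5² = 12750.
c = 2t² / 12750 = 2·225² / 12750 = 7.9412.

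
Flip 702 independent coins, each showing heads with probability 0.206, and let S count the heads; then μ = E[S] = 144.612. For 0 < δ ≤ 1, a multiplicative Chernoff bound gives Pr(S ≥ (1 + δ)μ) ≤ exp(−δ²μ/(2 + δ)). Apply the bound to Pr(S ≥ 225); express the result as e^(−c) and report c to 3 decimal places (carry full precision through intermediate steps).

17.484

Write 225 = (1 + δ)μ, so δ = 225/144.612 − 1 = 0.5558875…
Then the exponent is δ²μ/(2 + δ) = (225 − μ)² / (μ·(2 + δ)) = 17.483822.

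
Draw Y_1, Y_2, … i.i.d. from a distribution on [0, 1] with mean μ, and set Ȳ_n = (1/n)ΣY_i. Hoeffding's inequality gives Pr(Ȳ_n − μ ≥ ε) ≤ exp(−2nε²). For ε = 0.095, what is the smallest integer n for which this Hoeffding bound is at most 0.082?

139

Require exp(−2nε²) ≤ 0.082, i.e. 2nε² ≥ ln(1/0.082) = 2.501036.
So n ≥ 2.501036 / (2·0.095²) = 138.562.
The smallest integer n is 139.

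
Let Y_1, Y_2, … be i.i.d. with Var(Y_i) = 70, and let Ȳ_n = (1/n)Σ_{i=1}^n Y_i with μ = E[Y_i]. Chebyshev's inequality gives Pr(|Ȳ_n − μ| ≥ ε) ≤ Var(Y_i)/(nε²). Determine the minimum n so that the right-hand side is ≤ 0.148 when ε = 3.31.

44

Require 70/(n·3.31²) ≤ 0.148, i.e. n ≥ 70/(0.148·3.31²) = 43.170.
The smallest integer n is 44.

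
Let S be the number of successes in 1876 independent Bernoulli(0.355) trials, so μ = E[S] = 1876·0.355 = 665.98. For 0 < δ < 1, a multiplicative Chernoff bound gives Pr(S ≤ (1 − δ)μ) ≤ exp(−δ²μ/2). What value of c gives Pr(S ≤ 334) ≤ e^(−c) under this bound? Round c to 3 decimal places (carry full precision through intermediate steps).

Write 334 = (1 − δ)μ, so δ = 1 − 334/665.98 = 0.4984834…
Then the exponent is δ²μ/2 = (μ − 334)²/(2μ) = 82.743266.

82.743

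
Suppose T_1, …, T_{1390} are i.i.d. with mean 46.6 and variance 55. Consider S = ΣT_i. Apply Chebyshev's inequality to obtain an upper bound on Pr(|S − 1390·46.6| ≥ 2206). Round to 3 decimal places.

Var(S) = n·Var(T_i) = 1390·55 = 76450.
Chebyshev: Pr(|S − 1390·46.6| ≥ 2206) ≤ Var(S)/2206² = 76450/4866436 = 0.0157.

0.016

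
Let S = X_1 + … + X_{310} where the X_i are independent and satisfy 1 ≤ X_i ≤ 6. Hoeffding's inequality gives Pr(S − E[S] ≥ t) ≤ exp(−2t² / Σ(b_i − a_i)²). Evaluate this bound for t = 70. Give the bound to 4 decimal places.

0.2824

Σ(b_i − a_i)² = 310·(5)² = 7750.
Exponent = 2·70²/7750 = 1.2645.
Bound = exp(−1.2645) = 0.28238.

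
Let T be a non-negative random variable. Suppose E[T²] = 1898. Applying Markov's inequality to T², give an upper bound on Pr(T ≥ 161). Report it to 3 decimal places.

0.073

Since T ≥ 0, the event {T ≥ 161} is the same as {T² ≥ 25921}.
Markov's inequality applied to T² gives Pr(T² ≥ 25921) ≤ E[T²]/25921 = 1898/25921 = 0.0732.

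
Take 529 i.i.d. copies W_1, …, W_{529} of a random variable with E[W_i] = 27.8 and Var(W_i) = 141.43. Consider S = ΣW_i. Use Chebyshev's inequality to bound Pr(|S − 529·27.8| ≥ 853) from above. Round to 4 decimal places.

0.1028

Var(S) = n·Var(W_i) = 529·141.43 = 74816.47.
Chebyshev: Pr(|S − 529·27.8| ≥ 853) ≤ Var(S)/853² = 74816.47/727609 = 0.1028.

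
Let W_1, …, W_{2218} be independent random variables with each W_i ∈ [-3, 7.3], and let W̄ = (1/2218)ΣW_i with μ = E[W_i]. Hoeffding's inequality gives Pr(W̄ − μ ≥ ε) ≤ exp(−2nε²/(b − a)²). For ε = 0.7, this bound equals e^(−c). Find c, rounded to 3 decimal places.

c = 2nε²/(b − a)² = 2·2218·0.7² / 10.3² = 20.4886.

20.489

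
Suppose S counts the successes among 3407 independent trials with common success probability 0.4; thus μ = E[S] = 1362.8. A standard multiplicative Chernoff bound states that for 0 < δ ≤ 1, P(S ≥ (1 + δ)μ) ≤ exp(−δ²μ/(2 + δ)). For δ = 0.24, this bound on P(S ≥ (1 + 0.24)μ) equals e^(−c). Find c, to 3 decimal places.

c = δ²μ/(2 + δ) = 0.24²·1362.8/(2 + 0.24) = 35.0434.

35.043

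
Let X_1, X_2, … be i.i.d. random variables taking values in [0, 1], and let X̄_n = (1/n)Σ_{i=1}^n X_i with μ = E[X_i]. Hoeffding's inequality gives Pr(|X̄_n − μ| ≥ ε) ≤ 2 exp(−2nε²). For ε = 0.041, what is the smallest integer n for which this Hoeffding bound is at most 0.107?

Require 2·exp(−2nε²) ≤ 0.107, i.e. 2nε² ≥ ln(2/0.107) = 2.928074.
So n ≥ 2.928074 / (2·0.041²) = 870.932.
The smallest integer n is 871.

871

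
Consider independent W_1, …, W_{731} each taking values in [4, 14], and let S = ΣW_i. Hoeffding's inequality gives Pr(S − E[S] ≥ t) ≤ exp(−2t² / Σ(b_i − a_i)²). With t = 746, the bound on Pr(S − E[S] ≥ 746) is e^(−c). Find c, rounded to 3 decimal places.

15.226

Σ(b_i − a_i)² = 731·(10)² = 73100.
c = 2t²/73100 = 2·746²/73100 = 15.2262.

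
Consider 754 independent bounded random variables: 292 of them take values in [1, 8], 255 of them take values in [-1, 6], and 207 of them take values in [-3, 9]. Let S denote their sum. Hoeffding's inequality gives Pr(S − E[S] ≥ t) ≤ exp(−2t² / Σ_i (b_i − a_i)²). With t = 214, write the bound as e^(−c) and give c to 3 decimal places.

Σ(b_i − a_i)² = 292·7² + 255·7² + 207·12² = 56611.
c = 2t² / 56611 = 2·214² / 56611 = 1.6179.

1.618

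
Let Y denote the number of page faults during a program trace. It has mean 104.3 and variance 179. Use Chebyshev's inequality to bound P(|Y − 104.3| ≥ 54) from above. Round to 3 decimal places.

0.061

Chebyshev: P(|Y − μ| ≥ t) ≤ Var(Y)/t².
Bound = 179 / 2916 = 0.0614.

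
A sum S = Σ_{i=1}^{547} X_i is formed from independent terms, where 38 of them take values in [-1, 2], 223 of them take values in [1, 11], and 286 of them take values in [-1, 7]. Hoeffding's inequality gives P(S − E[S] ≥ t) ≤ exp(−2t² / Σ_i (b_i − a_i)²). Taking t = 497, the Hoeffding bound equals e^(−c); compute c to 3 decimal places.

12.065

Σ(b_i − a_i)² = 38·3² + 223·10² + 286·8² = 40946.
c = 2t² / 40946 = 2·497² / 40946 = 12.0651.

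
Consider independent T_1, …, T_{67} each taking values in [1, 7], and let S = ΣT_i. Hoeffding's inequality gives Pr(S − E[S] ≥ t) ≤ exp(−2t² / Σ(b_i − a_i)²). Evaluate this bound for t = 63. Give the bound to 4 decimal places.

Σ(b_i − a_i)² = 67·(6)² = 2412.
Exponent = 2·63²/2412 = 3.2910.
Bound = exp(−3.2910) = 0.03721.

0.0372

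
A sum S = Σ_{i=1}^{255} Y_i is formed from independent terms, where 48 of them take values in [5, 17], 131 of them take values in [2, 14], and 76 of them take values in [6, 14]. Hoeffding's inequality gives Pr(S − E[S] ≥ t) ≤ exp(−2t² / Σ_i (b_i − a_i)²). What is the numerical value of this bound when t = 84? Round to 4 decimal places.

Σ(b_i − a_i)² = 48·12² + 131·12² + 76·8² = 30640.
Exponent = 2·84² / 30640 = 0.46057.
Bound = exp(−0.46057) = 0.63092.

0.6309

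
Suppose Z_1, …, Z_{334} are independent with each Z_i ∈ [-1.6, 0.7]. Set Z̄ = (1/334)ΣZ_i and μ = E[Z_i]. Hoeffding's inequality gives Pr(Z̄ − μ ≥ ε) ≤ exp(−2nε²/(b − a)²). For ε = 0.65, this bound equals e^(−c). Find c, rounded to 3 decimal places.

c = 2nε²/(b − a)² = 2·334·0.65² / 2.3² = 53.3516.

53.352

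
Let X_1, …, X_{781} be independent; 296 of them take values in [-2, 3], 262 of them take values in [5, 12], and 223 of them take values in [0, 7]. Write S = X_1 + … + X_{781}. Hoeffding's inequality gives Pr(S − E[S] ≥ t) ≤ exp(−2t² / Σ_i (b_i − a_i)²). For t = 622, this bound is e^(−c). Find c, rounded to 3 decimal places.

Σ(b_i − a_i)² = 296·5² + 262·7² + 223·7² = 31165.
c = 2t² / 31165 = 2·622² / 31165 = 24.8281.

24.828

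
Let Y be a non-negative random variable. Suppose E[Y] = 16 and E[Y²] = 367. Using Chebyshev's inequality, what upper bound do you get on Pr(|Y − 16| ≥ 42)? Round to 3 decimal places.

0.063

Var(Y) = E[Y²] − (E[Y])² = 367 − 256 = 111.
Chebyshev's inequality: Pr(|Y − μ| ≥ t) ≤ Var(Y)/t² = 111/1764 = 0.0629.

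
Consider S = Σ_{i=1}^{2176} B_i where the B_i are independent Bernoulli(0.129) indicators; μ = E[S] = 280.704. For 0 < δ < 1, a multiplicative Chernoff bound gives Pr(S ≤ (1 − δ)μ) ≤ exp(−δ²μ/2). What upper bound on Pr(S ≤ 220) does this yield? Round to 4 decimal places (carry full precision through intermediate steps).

0.0014

Write 220 = (1 − δ)μ, so δ = 1 − 220/280.704 = 0.2162563…
Then the exponent is δ²μ/2 = (μ − 220)²/(2μ) = 6.563810.
Bound = exp(−6.563810) = 0.00141.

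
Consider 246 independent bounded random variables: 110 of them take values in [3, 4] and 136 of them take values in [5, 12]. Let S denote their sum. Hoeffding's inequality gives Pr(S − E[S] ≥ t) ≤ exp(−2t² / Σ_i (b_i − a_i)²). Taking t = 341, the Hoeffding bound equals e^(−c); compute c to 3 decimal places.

Σ(b_i − a_i)² = 110·1² + 136·7² = 6774.
c = 2t² / 6774 = 2·341² / 6774 = 34.3316.

34.332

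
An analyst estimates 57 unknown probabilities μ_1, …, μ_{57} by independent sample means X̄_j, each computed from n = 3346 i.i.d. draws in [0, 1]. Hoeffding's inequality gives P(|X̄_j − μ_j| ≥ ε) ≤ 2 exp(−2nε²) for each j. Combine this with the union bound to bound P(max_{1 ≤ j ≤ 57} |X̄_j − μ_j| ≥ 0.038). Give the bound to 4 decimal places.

Per-experiment Hoeffding bound: 2·exp(−2·3346·0.038²) = 2·exp(−9.66325) = 0.00012716.
Union bound over 57 events: 57·0.00012716 = 0.00725.

0.0072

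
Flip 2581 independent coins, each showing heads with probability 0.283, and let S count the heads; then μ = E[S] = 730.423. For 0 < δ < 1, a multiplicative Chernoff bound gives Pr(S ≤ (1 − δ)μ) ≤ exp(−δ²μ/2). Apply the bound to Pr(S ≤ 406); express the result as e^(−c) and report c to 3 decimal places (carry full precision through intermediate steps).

Write 406 = (1 − δ)μ, so δ = 1 − 406/730.423 = 0.4441577…
Then the exponent is δ²μ/2 = (μ − 406)²/(2μ) = 72.047487.

72.047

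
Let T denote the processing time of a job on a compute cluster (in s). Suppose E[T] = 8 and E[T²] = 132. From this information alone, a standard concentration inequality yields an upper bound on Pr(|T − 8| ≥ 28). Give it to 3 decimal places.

0.087

The first two moments determine the variance, so Chebyshev's inequality is the sharpest standard bound available.
Var(T) = E[T²] − (E[T])² = 132 − 64 = 68.
Chebyshev's inequality: Pr(|T − μ| ≥ t) ≤ Var(T)/t² = 68/784 = 0.0867.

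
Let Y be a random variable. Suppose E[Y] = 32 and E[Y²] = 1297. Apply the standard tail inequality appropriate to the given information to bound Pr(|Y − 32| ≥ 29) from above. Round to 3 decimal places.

0.325

The first two moments determine the variance, so Chebyshev's inequality is the sharpest standard bound available.
Var(Y) = E[Y²] − (E[Y])² = 1297 − 1024 = 273.
Chebyshev's inequality: Pr(|Y − μ| ≥ t) ≤ Var(Y)/t² = 273/841 = 0.3246.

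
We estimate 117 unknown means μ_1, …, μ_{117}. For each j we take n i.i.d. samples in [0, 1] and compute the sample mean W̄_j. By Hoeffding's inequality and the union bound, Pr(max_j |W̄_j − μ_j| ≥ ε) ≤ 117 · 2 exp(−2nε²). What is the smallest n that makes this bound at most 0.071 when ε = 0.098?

Need 2·117·exp(−2nε²) ≤ 0.071, i.e. exp(−2nε²) ≤ 0.071/234.
So 2nε² ≥ ln(234/0.071) = 8.100397.
Hence n ≥ 8.100397/(2·0.098²) = 421.720.
The smallest integer n is 422.

422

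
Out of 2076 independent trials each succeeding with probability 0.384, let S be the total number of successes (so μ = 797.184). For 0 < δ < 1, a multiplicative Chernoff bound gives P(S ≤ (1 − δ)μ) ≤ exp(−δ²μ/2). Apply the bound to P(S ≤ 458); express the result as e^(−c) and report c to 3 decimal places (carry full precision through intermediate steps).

72.158

Write 458 = (1 − δ)μ, so δ = 1 − 458/797.184 = 0.4254777…
Then the exponent is δ²μ/2 = (μ − 458)²/(2μ) = 72.157611.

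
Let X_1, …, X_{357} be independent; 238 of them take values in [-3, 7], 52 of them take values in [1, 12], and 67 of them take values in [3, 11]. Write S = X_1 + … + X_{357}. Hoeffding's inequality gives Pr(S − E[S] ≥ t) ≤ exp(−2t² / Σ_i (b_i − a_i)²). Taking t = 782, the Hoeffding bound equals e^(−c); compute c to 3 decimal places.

Σ(b_i − a_i)² = 238·10² + 52·11² + 67·8² = 34380.
c = 2t² / 34380 = 2·782² / 34380 = 35.5744.

35.574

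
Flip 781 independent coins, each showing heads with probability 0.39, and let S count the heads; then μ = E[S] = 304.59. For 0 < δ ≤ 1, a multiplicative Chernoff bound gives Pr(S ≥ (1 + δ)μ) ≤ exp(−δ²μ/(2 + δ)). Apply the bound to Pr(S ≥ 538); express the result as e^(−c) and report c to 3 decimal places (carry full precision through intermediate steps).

Write 538 = (1 + δ)μ, so δ = 538/304.59 − 1 = 0.7663088…
Then the exponent is δ²μ/(2 + δ) = (538 − μ)² / (μ·(2 + δ)) = 64.658052.

64.658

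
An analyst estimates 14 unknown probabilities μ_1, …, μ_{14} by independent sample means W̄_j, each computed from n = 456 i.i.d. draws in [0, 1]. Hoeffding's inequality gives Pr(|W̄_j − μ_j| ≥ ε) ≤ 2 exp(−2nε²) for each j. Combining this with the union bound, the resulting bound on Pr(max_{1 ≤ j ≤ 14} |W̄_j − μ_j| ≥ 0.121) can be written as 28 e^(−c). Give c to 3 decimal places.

13.353

Union bound over the 14 events: Pr(max_{1 ≤ j ≤ 14} |W̄_j − μ_j| ≥ 0.121) ≤ 14·2·exp(−2nε²) = 28 exp(−2·456·0.121²).
So c = 2·456·0.121² = 13.3526.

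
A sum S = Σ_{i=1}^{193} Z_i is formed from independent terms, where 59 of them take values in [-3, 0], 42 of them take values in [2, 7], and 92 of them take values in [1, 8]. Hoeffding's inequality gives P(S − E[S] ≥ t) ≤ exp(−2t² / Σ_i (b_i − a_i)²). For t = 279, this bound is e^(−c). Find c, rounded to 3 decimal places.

25.568

Σ(b_i − a_i)² = 59·3² + 42·5² + 92·7² = 6089.
c = 2t² / 6089 = 2·279² / 6089 = 25.5677.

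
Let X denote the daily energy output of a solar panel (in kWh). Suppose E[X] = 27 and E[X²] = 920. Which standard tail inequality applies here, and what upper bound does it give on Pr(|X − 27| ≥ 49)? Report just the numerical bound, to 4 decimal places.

0.0796

The first two moments determine the variance, so Chebyshev's inequality is the sharpest standard bound available.
Var(X) = E[X²] − (E[X])² = 920 − 729 = 191.
Chebyshev's inequality: Pr(|X − μ| ≥ t) ≤ Var(X)/t² = 191/2401 = 0.0796.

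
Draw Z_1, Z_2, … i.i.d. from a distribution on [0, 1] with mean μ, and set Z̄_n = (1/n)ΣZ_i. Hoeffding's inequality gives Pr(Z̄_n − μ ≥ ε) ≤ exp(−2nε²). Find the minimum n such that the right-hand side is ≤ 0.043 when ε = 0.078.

Require exp(−2nε²) ≤ 0.043, i.e. 2nε² ≥ ln(1/0.043) = 3.146555.
So n ≥ 3.146555 / (2·0.078²) = 258.593.
The smallest integer n is 259.

259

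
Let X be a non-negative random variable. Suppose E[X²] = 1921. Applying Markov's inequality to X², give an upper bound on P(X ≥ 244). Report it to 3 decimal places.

Since X ≥ 0, the event {X ≥ 244} is the same as {X² ≥ 59536}.
Markov's inequality applied to X² gives P(X² ≥ 59536) ≤ E[X²]/59536 = 1921/59536 = 0.0323.

0.032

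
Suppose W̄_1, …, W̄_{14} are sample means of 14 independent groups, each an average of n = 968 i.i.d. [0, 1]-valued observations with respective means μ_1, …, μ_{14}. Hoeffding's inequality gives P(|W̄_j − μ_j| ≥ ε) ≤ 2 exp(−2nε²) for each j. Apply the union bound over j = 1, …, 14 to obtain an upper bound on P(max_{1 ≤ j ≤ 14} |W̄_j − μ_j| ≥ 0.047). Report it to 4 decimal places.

Per-experiment Hoeffding bound: 2·exp(−2·968·0.047²) = 2·exp(−4.27662) = 0.027779.
Union bound over 14 events: 14·0.027779 = 0.38891.

0.3889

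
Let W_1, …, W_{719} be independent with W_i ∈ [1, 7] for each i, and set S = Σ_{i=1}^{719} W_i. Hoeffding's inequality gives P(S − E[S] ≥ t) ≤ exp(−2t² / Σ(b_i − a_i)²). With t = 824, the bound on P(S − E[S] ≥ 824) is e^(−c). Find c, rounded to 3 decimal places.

Σ(b_i − a_i)² = 719·(6)² = 25884.
c = 2t²/25884 = 2·824²/25884 = 52.4630.

52.463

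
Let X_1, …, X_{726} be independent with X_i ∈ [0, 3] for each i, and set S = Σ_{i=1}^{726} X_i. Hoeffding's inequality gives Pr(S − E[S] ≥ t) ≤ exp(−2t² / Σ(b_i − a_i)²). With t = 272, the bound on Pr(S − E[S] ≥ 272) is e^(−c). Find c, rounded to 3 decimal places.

22.646

Σ(b_i − a_i)² = 726·(3)² = 6534.
c = 2t²/6534 = 2·272²/6534 = 22.6459.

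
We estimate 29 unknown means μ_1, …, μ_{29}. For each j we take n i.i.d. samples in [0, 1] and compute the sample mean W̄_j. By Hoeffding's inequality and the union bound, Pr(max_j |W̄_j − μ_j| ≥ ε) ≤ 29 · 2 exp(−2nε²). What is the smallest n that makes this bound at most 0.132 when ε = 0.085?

Need 2·29·exp(−2nε²) ≤ 0.132, i.e. exp(−2nε²) ≤ 0.132/58.
So 2nε² ≥ ln(58/0.132) = 6.085396.
Hence n ≥ 6.085396/(2·0.085²) = 421.135.
The smallest integer n is 422.

422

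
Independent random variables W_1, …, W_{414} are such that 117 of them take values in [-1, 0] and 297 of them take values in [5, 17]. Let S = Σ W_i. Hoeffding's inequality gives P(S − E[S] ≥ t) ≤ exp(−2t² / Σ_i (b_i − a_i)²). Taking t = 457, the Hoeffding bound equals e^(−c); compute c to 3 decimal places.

9.740

Σ(b_i − a_i)² = 117·1² + 297·12² = 42885.
c = 2t² / 42885 = 2·457² / 42885 = 9.7400.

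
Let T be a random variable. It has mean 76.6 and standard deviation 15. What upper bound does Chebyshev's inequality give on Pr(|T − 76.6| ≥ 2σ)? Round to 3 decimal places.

0.250

Chebyshev: Pr(|T − μ| ≥ t) ≤ Var(T)/t².
Var(T) = σ² = 15² = 225.
t = 2·15 = 30.
Bound = 225 / 900 = 0.2500.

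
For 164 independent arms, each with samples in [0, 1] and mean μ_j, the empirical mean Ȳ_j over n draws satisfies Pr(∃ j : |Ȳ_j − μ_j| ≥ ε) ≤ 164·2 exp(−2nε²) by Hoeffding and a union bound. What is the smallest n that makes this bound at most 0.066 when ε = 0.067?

Need 2·164·exp(−2nε²) ≤ 0.066, i.e. exp(−2nε²) ≤ 0.066/328.
So 2nε² ≥ ln(328/0.066) = 8.511114.
Hence n ≥ 8.511114/(2·0.067²) = 947.997.
The smallest integer n is 948.

948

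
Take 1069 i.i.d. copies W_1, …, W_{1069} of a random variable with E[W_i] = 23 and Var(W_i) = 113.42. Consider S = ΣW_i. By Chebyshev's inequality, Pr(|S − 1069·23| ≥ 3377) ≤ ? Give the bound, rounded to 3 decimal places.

0.011

Var(S) = n·Var(W_i) = 1069·113.42 = 121245.98.
Chebyshev: Pr(|S − 1069·23| ≥ 3377) ≤ Var(S)/3377² = 121245.98/11404129 = 0.0106.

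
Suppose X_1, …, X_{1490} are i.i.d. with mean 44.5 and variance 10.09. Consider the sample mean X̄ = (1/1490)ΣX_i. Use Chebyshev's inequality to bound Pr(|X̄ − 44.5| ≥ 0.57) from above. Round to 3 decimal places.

Var(X̄) = Var(X_i)/n = 10.09/1490 = 0.0067718.
Chebyshev: Pr(|X̄ − 44.5| ≥ 0.57) ≤ Var(X̄)/(0.57)² = 10.09/(1490·0.57²) = 0.0208.

0.021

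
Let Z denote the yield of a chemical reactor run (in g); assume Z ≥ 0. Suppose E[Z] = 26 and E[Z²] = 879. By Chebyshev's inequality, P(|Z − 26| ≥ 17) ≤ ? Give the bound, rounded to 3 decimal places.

0.702

Var(Z) = E[Z²] − (E[Z])² = 879 − 676 = 203.
Chebyshev's inequality: P(|Z − μ| ≥ t) ≤ Var(Z)/t² = 203/289 = 0.7024.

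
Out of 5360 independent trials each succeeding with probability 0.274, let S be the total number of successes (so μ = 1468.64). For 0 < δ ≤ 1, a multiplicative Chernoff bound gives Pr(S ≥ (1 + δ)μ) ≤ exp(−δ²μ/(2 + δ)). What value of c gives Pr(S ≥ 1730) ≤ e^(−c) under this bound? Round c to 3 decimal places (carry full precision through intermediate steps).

21.356

Write 1730 = (1 + δ)μ, so δ = 1730/1468.64 − 1 = 0.1779606…
Then the exponent is δ²μ/(2 + δ) = (1730 − μ)² / (μ·(2 + δ)) = 21.355654.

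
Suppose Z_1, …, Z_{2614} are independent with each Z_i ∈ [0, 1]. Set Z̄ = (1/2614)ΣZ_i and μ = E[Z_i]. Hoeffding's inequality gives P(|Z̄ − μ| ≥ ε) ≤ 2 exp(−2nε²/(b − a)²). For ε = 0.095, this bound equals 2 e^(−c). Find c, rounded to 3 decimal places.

c = 2nε²/(b − a)² = 2·2614·0.095² / 1² = 47.1827.

47.183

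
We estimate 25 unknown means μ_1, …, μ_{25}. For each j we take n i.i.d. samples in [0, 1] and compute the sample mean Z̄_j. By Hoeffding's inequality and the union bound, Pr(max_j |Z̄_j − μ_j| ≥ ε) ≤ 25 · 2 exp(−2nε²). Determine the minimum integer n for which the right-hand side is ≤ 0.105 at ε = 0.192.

Need 2·25·exp(−2nε²) ≤ 0.105, i.e. exp(−2nε²) ≤ 0.105/50.
So 2nε² ≥ ln(50/0.105) = 6.165818.
Hence n ≥ 6.165818/(2·0.192²) = 83.629.
The smallest integer n is 84.

84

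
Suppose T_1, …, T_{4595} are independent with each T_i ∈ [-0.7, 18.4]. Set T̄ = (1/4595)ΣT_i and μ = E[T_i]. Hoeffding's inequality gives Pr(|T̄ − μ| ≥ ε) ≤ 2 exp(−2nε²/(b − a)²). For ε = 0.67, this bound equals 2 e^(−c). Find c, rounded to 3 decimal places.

c = 2nε²/(b − a)² = 2·4595·0.67² / 19.1² = 11.3083.

11.308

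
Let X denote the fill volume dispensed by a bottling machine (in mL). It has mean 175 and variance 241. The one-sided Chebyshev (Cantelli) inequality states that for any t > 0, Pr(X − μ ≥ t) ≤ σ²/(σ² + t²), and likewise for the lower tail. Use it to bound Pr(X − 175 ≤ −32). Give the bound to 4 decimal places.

Here σ² = 241 and t = 32, so σ² + t² = 1265.
Cantelli's bound: 241/1265 = 0.1905.

0.1905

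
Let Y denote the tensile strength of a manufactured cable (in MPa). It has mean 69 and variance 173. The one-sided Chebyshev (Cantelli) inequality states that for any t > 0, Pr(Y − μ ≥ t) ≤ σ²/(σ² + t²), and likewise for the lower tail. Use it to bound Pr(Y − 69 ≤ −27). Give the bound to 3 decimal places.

Here σ² = 173 and t = 27, so σ² + t² = 902.
Cantelli's bound: 173/902 = 0.1918.

0.192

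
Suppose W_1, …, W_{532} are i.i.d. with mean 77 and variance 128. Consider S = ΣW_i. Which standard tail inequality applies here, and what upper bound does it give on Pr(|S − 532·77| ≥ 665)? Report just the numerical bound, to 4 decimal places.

With mean and variance of each term known, Chebyshev's inequality bounds the deviation of the sum (or sample mean).
Var(S) = n·Var(W_i) = 532·128 = 68096.
Chebyshev: Pr(|S − 532·77| ≥ 665) ≤ Var(S)/665² = 68096/442225 = 0.1540.

0.1540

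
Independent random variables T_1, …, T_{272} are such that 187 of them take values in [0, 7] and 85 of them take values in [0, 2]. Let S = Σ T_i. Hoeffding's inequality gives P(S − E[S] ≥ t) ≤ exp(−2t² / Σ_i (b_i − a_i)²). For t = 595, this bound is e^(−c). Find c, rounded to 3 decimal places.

74.508

Σ(b_i − a_i)² = 187·7² + 85·2² = 9503.
c = 2t² / 9503 = 2·595² / 9503 = 74.5081.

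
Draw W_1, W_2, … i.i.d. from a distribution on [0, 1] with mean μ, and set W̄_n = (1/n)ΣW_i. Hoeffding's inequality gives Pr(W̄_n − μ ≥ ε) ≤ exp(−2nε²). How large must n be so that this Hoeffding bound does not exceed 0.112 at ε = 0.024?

1901

Require exp(−2nε²) ≤ 0.112, i.e. 2nε² ≥ ln(1/0.112) = 2.189256.
So n ≥ 2.189256 / (2·0.024²) = 1900.396.
The smallest integer n is 1901.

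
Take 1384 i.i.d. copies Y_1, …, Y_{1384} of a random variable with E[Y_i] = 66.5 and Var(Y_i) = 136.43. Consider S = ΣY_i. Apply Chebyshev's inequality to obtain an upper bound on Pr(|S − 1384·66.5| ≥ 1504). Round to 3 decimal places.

Var(S) = n·Var(Y_i) = 1384·136.43 = 188819.12.
Chebyshev: Pr(|S − 1384·66.5| ≥ 1504) ≤ Var(S)/1504² = 188819.12/2262016 = 0.0835.

0.083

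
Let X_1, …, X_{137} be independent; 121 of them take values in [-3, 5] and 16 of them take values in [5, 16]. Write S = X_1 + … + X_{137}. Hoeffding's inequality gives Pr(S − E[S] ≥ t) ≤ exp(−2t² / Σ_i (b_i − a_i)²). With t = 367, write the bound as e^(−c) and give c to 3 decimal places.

Σ(b_i − a_i)² = 121·8² + 16·11² = 9680.
c = 2t² / 9680 = 2·367² / 9680 = 27.8283.

27.828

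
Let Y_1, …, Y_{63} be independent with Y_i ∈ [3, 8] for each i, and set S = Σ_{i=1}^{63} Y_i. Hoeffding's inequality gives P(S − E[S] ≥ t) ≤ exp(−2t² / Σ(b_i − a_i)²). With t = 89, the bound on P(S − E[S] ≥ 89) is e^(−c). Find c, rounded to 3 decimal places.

10.058

Σ(b_i − a_i)² = 63·(5)² = 1575.
c = 2t²/1575 = 2·89²/1575 = 10.0584.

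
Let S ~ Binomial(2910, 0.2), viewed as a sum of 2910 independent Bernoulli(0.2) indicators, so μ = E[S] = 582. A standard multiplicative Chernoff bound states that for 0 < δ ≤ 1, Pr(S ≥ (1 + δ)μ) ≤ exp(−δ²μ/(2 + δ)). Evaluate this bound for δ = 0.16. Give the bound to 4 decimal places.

0.0010

Exponent = δ²μ/(2 + δ) = 0.16²·582/2.16 = 6.8978.
Bound = exp(−6.8978) = 0.00101.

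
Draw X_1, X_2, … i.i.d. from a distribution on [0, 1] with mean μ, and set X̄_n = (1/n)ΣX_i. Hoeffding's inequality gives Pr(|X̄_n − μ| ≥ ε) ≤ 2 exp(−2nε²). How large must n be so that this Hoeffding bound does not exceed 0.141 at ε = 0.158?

54

Require 2·exp(−2nε²) ≤ 0.141, i.e. 2nε² ≥ ln(2/0.141) = 2.652143.
So n ≥ 2.652143 / (2·0.158²) = 53.119.
The smallest integer n is 54.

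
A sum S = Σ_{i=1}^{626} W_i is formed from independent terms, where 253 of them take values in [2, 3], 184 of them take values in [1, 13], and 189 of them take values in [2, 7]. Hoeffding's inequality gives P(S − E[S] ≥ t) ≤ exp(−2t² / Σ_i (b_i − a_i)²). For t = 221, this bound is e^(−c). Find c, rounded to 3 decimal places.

Σ(b_i − a_i)² = 253·1² + 184·12² + 189·5² = 31474.
c = 2t² / 31474 = 2·221² / 31474 = 3.1036.

3.104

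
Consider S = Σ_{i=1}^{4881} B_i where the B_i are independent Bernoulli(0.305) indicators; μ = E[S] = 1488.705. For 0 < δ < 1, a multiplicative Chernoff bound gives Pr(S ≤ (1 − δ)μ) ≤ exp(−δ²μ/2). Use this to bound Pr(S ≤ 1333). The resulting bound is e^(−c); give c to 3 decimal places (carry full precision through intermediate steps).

8.143

Write 1333 = (1 − δ)μ, so δ = 1 − 1333/1488.705 = 0.1045909…
Then the exponent is δ²μ/2 = (μ − 1333)²/(2μ) = 8.142663.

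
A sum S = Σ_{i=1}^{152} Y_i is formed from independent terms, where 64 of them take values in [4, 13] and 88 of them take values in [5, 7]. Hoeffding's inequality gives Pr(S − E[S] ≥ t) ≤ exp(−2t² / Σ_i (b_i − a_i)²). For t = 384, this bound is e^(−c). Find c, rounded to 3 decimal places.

53.272

Σ(b_i − a_i)² = 64·9² + 88·2² = 5536.
c = 2t² / 5536 = 2·384² / 5536 = 53.2717.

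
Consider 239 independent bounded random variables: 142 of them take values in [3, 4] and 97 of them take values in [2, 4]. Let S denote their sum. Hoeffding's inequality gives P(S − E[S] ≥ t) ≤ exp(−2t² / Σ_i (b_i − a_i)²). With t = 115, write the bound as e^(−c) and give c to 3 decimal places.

Σ(b_i − a_i)² = 142·1² + 97·2² = 530.
c = 2t² / 530 = 2·115² / 530 = 49.9057.

49.906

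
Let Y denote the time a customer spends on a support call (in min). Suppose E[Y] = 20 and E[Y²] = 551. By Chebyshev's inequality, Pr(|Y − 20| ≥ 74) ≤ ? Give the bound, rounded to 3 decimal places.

Var(Y) = E[Y²] − (E[Y])² = 551 − 400 = 151.
Chebyshev's inequality: Pr(|Y − μ| ≥ t) ≤ Var(Y)/t² = 151/5476 = 0.0276.

0.028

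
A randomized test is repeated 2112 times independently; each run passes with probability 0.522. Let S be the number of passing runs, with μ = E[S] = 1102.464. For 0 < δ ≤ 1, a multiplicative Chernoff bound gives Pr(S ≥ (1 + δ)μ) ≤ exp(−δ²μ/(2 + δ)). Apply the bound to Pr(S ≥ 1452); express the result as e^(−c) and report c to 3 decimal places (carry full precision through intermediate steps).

47.828

Write 1452 = (1 + δ)μ, so δ = 1452/1102.464 − 1 = 0.3170498…
Then the exponent is δ²μ/(2 + δ) = (1452 − μ)² / (μ·(2 + δ)) = 47.828200.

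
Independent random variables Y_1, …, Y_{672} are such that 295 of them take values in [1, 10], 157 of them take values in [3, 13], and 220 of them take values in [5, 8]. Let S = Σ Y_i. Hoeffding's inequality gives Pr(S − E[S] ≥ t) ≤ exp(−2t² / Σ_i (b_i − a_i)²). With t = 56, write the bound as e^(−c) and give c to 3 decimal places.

0.151

Σ(b_i − a_i)² = 295·9² + 157·10² + 220·3² = 41575.
c = 2t² / 41575 = 2·56² / 41575 = 0.1509.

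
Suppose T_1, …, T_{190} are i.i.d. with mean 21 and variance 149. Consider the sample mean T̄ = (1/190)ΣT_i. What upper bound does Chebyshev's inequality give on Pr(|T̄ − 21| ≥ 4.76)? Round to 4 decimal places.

Var(T̄) = Var(T_i)/n = 149/190 = 0.78421.
Chebyshev: Pr(|T̄ − 21| ≥ 4.76) ≤ Var(T̄)/(4.76)² = 149/(190·4.76²) = 0.0346.

0.0346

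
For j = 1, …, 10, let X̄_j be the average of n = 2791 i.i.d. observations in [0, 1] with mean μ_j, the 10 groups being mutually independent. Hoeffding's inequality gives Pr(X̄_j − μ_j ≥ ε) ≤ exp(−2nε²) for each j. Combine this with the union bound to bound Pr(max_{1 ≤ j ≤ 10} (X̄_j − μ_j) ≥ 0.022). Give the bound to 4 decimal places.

0.6709

Per-experiment Hoeffding bound: exp(−2·2791·0.022²) = exp(−2.70169) = 0.067092.
Union bound over 10 events: 10·0.067092 = 0.67092.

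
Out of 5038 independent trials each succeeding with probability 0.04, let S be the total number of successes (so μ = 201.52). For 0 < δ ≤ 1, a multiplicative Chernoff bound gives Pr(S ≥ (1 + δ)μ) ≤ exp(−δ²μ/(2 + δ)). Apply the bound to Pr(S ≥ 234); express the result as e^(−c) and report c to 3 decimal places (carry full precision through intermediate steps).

Write 234 = (1 + δ)μ, so δ = 234/201.52 − 1 = 0.1611751…
Then the exponent is δ²μ/(2 + δ) = (234 − μ)² / (μ·(2 + δ)) = 2.422278.

2.422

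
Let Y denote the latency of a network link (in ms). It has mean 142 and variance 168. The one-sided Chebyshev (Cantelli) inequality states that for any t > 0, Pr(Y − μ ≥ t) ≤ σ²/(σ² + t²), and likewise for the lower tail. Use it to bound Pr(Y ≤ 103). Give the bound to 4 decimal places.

Here σ² = 168 and t = 39, so σ² + t² = 1689.
Cantelli's bound: 168/1689 = 0.0995.

0.0995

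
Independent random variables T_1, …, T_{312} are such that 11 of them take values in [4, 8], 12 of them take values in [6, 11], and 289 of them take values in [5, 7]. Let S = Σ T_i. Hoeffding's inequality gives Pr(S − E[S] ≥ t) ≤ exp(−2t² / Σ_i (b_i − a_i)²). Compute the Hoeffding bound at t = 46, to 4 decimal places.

Σ(b_i − a_i)² = 11·4² + 12·5² + 289·2² = 1632.
Exponent = 2·46² / 1632 = 2.59314.
Bound = exp(−2.59314) = 0.07479.

0.0748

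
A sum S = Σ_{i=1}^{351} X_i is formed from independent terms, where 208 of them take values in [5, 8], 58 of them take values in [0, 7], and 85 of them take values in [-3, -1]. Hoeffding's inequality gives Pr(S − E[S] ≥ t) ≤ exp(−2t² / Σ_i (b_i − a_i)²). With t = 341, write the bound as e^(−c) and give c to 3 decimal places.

46.015

Σ(b_i − a_i)² = 208·3² + 58·7² + 85·2² = 5054.
c = 2t² / 5054 = 2·341² / 5054 = 46.0154.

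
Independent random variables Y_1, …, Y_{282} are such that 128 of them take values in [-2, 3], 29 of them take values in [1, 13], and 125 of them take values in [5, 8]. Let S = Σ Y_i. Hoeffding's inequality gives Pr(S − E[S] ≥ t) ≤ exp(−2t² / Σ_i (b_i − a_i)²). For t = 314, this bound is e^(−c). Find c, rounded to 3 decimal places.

23.196

Σ(b_i − a_i)² = 128·5² + 29·12² + 125·3² = 8501.
c = 2t² / 8501 = 2·314² / 8501 = 23.1963.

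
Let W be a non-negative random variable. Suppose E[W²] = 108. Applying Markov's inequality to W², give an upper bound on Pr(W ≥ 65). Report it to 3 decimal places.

0.026

Since W ≥ 0, the event {W ≥ 65} is the same as {W² ≥ 4225}.
Markov's inequality applied to W² gives Pr(W² ≥ 4225) ≤ E[W²]/4225 = 108/4225 = 0.0256.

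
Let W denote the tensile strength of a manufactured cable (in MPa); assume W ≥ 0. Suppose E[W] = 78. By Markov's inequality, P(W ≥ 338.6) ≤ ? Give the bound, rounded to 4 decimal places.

0.2304

Markov's inequality: for a non-negative random variable, P(W ≥ a) ≤ E[W]/a.
Here E[W] = 78 and a = 338.6, so the bound is 78/338.6 = 0.2304.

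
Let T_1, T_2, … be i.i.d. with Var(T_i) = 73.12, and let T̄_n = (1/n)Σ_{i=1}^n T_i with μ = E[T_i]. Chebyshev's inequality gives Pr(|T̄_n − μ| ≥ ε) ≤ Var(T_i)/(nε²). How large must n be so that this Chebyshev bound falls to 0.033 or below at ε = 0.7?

4522

Require 73.12/(n·0.7²) ≤ 0.033, i.e. n ≥ 73.12/(0.033·0.7²) = 4521.954.
The smallest integer n is 4522.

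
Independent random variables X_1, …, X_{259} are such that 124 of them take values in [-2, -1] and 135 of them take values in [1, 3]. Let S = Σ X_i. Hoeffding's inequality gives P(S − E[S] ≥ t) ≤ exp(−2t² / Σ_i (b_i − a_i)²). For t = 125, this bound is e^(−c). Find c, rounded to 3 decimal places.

47.063

Σ(b_i − a_i)² = 124·1² + 135·2² = 664.
c = 2t² / 664 = 2·125² / 664 = 47.0633.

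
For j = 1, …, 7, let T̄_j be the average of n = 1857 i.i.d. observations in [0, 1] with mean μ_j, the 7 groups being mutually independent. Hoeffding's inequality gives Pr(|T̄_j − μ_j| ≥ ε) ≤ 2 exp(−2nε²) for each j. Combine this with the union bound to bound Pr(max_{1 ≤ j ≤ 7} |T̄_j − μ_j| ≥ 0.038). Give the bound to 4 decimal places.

Per-experiment Hoeffding bound: 2·exp(−2·1857·0.038²) = 2·exp(−5.36302) = 0.0093735.
Union bound over 7 events: 7·0.0093735 = 0.06561.

0.0656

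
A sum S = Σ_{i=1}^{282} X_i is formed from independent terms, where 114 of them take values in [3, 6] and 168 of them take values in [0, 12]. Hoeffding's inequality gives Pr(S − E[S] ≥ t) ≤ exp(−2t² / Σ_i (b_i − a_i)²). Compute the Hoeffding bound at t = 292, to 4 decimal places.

Σ(b_i − a_i)² = 114·3² + 168·12² = 25218.
Exponent = 2·292² / 25218 = 6.76215.
Bound = exp(−6.76215) = 0.00116.

0.0012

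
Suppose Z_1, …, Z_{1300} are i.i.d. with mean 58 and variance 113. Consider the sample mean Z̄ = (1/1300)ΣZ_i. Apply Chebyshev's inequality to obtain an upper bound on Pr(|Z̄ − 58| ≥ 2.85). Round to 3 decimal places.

Var(Z̄) = Var(Z_i)/n = 113/1300 = 0.086923.
Chebyshev: Pr(|Z̄ − 58| ≥ 2.85) ≤ Var(Z̄)/(2.85)² = 113/(1300·2.85²) = 0.0107.

0.011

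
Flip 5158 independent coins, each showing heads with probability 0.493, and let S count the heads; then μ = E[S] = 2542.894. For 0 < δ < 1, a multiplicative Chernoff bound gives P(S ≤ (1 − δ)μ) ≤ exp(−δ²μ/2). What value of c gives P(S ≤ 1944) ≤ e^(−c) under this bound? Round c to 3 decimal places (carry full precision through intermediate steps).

Write 1944 = (1 − δ)μ, so δ = 1 − 1944/2542.894 = 0.2355167…
Then the exponent is δ²μ/2 = (μ − 1944)²/(2μ) = 70.524769.

70.525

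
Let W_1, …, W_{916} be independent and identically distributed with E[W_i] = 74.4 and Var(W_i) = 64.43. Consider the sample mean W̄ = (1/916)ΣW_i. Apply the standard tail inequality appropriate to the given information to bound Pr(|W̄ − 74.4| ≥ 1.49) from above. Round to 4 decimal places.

With mean and variance of each term known, Chebyshev's inequality bounds the deviation of the sum (or sample mean).
Var(W̄) = Var(W_i)/n = 64.43/916 = 0.070338.
Chebyshev: Pr(|W̄ − 74.4| ≥ 1.49) ≤ Var(W̄)/(1.49)² = 64.43/(916·1.49²) = 0.0317.

0.0317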